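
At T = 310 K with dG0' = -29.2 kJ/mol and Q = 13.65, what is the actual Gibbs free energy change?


dG = dG0' + RT * ln(Q) / 1000
dG = -29.2 + 8.314 * 310 * ln(13.65) / 1000
dG = -22.4635 kJ/mol

-22.4635 kJ/mol


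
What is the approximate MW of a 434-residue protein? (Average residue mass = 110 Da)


MW = n_residues * 110 Da
MW = 434 * 110
MW = 47740 Da

47740 Da


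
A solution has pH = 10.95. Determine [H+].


[H+] = 10^(-pH)
[H+] = 10^(-10.95)
[H+] = 1.122e-11 M

1.122e-11 M


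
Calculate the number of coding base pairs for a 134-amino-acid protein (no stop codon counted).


Each amino acid = 1 codon = 3 bp
bp = 134 * 3 = 402 bp

402 bp


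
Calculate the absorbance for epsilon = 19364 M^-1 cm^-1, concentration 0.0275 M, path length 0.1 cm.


A = epsilon * c * l
A = 19364 * 0.0275 * 0.1
A = 53.251

53.251


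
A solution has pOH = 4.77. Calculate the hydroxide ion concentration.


[OH-] = 10^(-pOH)
[OH-] = 10^(-4.77)
[OH-] = 1.698e-05 M

1.698e-05 M


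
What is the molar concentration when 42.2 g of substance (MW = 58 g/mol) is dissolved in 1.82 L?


C = (mass / MW) / volume
C = (42.2 / 58) / 1.82
C = 0.3998 M

0.3998 M


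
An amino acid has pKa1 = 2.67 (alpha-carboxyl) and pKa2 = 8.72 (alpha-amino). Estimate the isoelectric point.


pI = (pKa1 + pKa2) / 2
pI = (2.67 + 8.72) / 2
pI = 5.695

5.695


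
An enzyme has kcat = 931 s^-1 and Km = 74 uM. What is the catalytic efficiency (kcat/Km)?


Catalytic efficiency = kcat / Km
= 931 / 74
= 12.5811 uM^-1*s^-1

12.5811 uM^-1*s^-1


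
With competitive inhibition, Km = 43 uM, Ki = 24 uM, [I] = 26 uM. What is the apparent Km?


Km_app = Km * (1 + [I]/Ki)
Km_app = 43 * (1 + 26/24)
Km_app = 89.5833 uM

89.5833 uM


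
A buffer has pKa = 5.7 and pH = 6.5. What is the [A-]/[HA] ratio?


[A-]/[HA] = 10^(pH - pKa)
= 10^(6.5 - 5.7)
= 6.3096

6.3096


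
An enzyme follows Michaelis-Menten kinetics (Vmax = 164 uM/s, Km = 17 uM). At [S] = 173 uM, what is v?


v = Vmax * [S] / (Km + [S])
v = 164 * 173 / (17 + 173)
v = 149.3263 uM/s

149.3263 uM/s


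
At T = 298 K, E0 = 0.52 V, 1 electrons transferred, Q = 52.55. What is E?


E = E0 - (RT/nF) * ln(Q)
E = 0.52 - (8.314 * 298 / (1 * 96485)) * ln(52.55)
E = 0.4183 V

0.4183 V


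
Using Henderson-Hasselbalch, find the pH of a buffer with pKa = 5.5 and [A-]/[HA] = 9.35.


pH = pKa + log10([A-]/[HA])
pH = 5.5 + log10(9.35)
pH = 6.4708

6.4708


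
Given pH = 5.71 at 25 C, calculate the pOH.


pOH = 14 - pH
pOH = 14 - 5.71
pOH = 8.29

8.29


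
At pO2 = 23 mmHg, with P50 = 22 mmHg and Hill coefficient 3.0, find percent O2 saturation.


Y = pO2^n / (P50^n + pO2^n)
Y = 23^3.0 / (22^3.0 + 23^3.0)
Y = 53.33%

53.33%


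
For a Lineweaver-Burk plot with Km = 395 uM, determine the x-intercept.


x-intercept = -1/Km
= -1/395
= -0.0025 1/uM

-0.0025 1/uM


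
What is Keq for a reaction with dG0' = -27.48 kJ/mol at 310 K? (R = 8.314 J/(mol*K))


Keq = exp(-dG0 * 1000 / (R * T))
Keq = exp(-(-27.48) * 1000 / (8.314 * 310))
Keq = 42708.5988

42708.5988


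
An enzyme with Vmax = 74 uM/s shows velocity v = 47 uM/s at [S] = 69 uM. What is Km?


Km = [S] * (Vmax - v) / v
Km = 69 * (74 - 47) / 47
Km = 39.6383 uM

39.6383 uM


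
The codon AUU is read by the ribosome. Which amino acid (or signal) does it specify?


Standard genetic code lookup.
Codon AUU -> Ile

Ile


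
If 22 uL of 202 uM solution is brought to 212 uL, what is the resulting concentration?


C2 = C1 * V1 / V2
C2 = 202 * 22 / 212
C2 = 20.9623 uM

20.9623 uM


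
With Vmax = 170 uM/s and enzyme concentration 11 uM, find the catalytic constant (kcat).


kcat = Vmax / [E]t
kcat = 170 / 11
kcat = 15.4545 s^-1

15.4545 s^-1


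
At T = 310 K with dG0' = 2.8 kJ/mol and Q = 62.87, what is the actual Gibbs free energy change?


dG = dG0' + RT * ln(Q) / 1000
dG = 2.8 + 8.314 * 310 * ln(62.87) / 1000
dG = 13.4729 kJ/mol

13.4729 kJ/mol


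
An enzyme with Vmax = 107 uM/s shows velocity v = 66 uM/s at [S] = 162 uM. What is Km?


Km = [S] * (Vmax - v) / v
Km = 162 * (107 - 66) / 66
Km = 100.6364 uM

100.6364 uM


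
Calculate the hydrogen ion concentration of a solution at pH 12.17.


[H+] = 10^(-pH)
[H+] = 10^(-12.17)
[H+] = 6.761e-13 M

6.761e-13 M


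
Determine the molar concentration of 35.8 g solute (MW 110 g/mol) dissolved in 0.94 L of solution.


C = (mass / MW) / volume
C = (35.8 / 110) / 0.94
C = 0.3462 M

0.3462 M


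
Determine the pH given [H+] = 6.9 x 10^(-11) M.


pH = -log10([H+])
pH = -log10(6.9 x 10^(-11))
pH = 10.1612

10.1612


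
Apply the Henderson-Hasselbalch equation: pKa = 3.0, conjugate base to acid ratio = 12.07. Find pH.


pH = pKa + log10([A-]/[HA])
pH = 3.0 + log10(12.07)
pH = 4.0817

4.0817


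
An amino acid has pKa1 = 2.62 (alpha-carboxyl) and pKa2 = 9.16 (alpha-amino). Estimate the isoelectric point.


pI = (pKa1 + pKa2) / 2
pI = (2.62 + 9.16) / 2
pI = 5.89

5.89


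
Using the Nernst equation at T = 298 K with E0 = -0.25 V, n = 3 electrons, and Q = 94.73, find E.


E = E0 - (RT/nF) * ln(Q)
E = -0.25 - (8.314 * 298 / (3 * 96485)) * ln(94.73)
E = -0.289 V

-0.289 V


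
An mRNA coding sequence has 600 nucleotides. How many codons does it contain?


codons = nucleotides / 3
codons = 600 / 3 = 200

200


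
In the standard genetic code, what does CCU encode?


Standard genetic code lookup.
Codon CCU -> Pro

Pro


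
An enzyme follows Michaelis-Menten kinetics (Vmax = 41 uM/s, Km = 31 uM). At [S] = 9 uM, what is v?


v = Vmax * [S] / (Km + [S])
v = 41 * 9 / (31 + 9)
v = 9.225 uM/s

9.225 uM/s


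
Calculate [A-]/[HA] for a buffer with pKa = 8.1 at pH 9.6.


[A-]/[HA] = 10^(pH - pKa)
= 10^(9.6 - 8.1)
= 31.6228

31.6228


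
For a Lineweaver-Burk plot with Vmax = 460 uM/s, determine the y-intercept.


y-intercept = 1/Vmax
= 1/460
= 0.0022 s/uM

0.0022 s/uM


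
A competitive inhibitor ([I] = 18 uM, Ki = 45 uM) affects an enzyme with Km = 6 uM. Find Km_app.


Km_app = Km * (1 + [I]/Ki)
Km_app = 6 * (1 + 18/45)
Km_app = 8.4 uM

8.4 uM


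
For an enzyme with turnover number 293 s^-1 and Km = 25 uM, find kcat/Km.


Catalytic efficiency = kcat / Km
= 293 / 25
= 11.72 uM^-1*s^-1

11.72 uM^-1*s^-1


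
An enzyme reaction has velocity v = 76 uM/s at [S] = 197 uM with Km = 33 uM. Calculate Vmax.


Vmax = v * (Km + [S]) / [S]
Vmax = 76 * (33 + 197) / 197
Vmax = 88.731 uM/s

88.731 uM/s


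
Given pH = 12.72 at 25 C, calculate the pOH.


pOH = 14 - pH
pOH = 14 - 12.72
pOH = 1.28

1.28


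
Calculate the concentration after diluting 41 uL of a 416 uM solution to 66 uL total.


C2 = C1 * V1 / V2
C2 = 416 * 41 / 66
C2 = 258.4242 uM

258.4242 uM


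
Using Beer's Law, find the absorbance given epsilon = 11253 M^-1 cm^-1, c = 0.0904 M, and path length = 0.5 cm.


A = epsilon * c * l
A = 11253 * 0.0904 * 0.5
A = 508.6356

508.6356


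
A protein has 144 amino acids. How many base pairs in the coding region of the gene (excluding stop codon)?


Each amino acid = 1 codon = 3 bp
bp = 144 * 3 = 432 bp

432 bp


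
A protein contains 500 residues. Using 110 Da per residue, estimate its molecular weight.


MW = n_residues * 110 Da
MW = 500 * 110
MW = 55000 Da

55000 Da


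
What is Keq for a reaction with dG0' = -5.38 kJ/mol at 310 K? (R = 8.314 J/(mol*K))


Keq = exp(-dG0 * 1000 / (R * T))
Keq = exp(-(-5.38) * 1000 / (8.314 * 310))
Keq = 8.0641

8.0641


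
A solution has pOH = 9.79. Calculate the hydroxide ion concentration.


[OH-] = 10^(-pOH)
[OH-] = 10^(-9.79)
[OH-] = 1.622e-10 M

1.622e-10 M


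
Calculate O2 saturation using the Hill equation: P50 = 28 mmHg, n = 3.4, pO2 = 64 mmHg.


Y = pO2^n / (P50^n + pO2^n)
Y = 64^3.4 / (28^3.4 + 64^3.4)
Y = 94.33%

94.33%


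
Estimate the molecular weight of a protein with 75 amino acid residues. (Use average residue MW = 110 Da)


MW = n_residues * 110 Da
MW = 75 * 110
MW = 8250 Da

8250 Da


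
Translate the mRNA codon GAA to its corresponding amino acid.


Standard genetic code lookup.
Codon GAA -> Glu

Glu


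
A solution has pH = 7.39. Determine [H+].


[H+] = 10^(-pH)
[H+] = 10^(-7.39)
[H+] = 4.074e-08 M

4.074e-08 M


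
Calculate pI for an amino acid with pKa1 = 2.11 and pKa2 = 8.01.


pI = (pKa1 + pKa2) / 2
pI = (2.11 + 8.01) / 2
pI = 5.06

5.06


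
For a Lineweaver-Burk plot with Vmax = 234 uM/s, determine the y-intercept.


y-intercept = 1/Vmax
= 1/234
= 0.0043 s/uM

0.0043 s/uM


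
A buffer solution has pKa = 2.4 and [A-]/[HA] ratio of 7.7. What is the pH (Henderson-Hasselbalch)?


pH = pKa + log10([A-]/[HA])
pH = 2.4 + log10(7.7)
pH = 3.2865

3.2865


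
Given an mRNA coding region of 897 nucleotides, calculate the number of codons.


codons = nucleotides / 3
codons = 897 / 3 = 299

299


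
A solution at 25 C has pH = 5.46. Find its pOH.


pOH = 14 - pH
pOH = 14 - 5.46
pOH = 8.54

8.54


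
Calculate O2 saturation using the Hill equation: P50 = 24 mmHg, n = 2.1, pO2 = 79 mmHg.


Y = pO2^n / (P50^n + pO2^n)
Y = 79^2.1 / (24^2.1 + 79^2.1)
Y = 92.43%

92.43%


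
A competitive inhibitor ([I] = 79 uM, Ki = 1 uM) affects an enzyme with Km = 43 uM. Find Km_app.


Km_app = Km * (1 + [I]/Ki)
Km_app = 43 * (1 + 79/1)
Km_app = 3440.0 uM

3440.0 uM


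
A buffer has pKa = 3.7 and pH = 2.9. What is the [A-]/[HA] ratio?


[A-]/[HA] = 10^(pH - pKa)
= 10^(2.9 - 3.7)
= 0.1585

0.1585


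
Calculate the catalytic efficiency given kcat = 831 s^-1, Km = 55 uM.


Catalytic efficiency = kcat / Km
= 831 / 55
= 15.1091 uM^-1*s^-1

15.1091 uM^-1*s^-1


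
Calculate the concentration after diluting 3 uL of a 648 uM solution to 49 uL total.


C2 = C1 * V1 / V2
C2 = 648 * 3 / 49
C2 = 39.6735 uM

39.6735 uM


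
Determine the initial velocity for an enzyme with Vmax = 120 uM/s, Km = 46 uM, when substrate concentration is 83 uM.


v = Vmax * [S] / (Km + [S])
v = 120 * 83 / (46 + 83)
v = 77.2093 uM/s

77.2093 uM/s


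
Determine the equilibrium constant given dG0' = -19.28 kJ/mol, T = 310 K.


Keq = exp(-dG0 * 1000 / (R * T))
Keq = exp(-(-19.28) * 1000 / (8.314 * 310))
Keq = 1773.2703

1773.2703


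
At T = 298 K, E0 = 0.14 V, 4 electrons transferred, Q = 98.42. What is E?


E = E0 - (RT/nF) * ln(Q)
E = 0.14 - (8.314 * 298 / (4 * 96485)) * ln(98.42)
E = 0.1105 V

0.1105 V


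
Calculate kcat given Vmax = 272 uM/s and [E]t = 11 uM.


kcat = Vmax / [E]t
kcat = 272 / 11
kcat = 24.7273 s^-1

24.7273 s^-1


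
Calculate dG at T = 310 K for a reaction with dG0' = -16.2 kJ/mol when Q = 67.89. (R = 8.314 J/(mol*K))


dG = dG0' + RT * ln(Q) / 1000
dG = -16.2 + 8.314 * 310 * ln(67.89) / 1000
dG = -5.3291 kJ/mol

-5.3291 kJ/mol


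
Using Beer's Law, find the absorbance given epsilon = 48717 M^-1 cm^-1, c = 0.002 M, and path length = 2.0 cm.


A = epsilon * c * l
A = 48717 * 0.002 * 2.0
A = 194.868

194.868


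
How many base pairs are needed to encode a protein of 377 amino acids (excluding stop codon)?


Each amino acid = 1 codon = 3 bp
bp = 377 * 3 = 1131 bp

1131 bp


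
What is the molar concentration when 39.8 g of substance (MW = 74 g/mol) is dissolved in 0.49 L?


C = (mass / MW) / volume
C = (39.8 / 74) / 0.49
C = 1.0976 M

1.0976 M


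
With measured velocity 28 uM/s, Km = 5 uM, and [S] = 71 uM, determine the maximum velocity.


Vmax = v * (Km + [S]) / [S]
Vmax = 28 * (5 + 71) / 71
Vmax = 29.9718 uM/s

29.9718 uM/s


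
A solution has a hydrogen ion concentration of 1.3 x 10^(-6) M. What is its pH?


pH = -log10([H+])
pH = -log10(1.3 x 10^(-6))
pH = 5.8861

5.8861


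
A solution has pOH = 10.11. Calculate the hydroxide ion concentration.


[OH-] = 10^(-pOH)
[OH-] = 10^(-10.11)
[OH-] = 7.762e-11 M

7.762e-11 M


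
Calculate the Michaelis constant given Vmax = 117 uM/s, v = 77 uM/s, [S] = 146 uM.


Km = [S] * (Vmax - v) / v
Km = 146 * (117 - 77) / 77
Km = 75.8442 uM

75.8442 uM


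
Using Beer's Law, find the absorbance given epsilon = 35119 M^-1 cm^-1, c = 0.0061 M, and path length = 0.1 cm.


A = epsilon * c * l
A = 35119 * 0.0061 * 0.1
A = 21.4226

21.4226


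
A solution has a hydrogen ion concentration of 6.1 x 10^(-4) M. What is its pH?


pH = -log10([H+])
pH = -log10(6.1 x 10^(-4))
pH = 3.2147

3.2147


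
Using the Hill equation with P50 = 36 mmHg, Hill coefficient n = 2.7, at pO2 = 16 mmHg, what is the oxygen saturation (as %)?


Y = pO2^n / (P50^n + pO2^n)
Y = 16^2.7 / (36^2.7 + 16^2.7)
Y = 10.07%

10.07%


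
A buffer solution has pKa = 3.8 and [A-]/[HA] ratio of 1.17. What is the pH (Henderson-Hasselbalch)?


pH = pKa + log10([A-]/[HA])
pH = 3.8 + log10(1.17)
pH = 3.8682

3.8682


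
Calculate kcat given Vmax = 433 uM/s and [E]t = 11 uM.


kcat = Vmax / [E]t
kcat = 433 / 11
kcat = 39.3636 s^-1

39.3636 s^-1


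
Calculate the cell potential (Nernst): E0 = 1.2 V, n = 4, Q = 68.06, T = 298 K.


E = E0 - (RT/nF) * ln(Q)
E = 1.2 - (8.314 * 298 / (4 * 96485)) * ln(68.06)
E = 1.1729 V

1.1729 V


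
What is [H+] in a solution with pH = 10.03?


[H+] = 10^(-pH)
[H+] = 10^(-10.03)
[H+] = 9.333e-11 M

9.333e-11 M


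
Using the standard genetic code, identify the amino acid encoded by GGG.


Standard genetic code lookup.
Codon GGG -> Gly

Gly


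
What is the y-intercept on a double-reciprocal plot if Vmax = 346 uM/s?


y-intercept = 1/Vmax
= 1/346
= 0.0029 s/uM

0.0029 s/uM


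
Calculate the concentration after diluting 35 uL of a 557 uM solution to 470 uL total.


C2 = C1 * V1 / V2
C2 = 557 * 35 / 470
C2 = 41.4787 uM

41.4787 uM


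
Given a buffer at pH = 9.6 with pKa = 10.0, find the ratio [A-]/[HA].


[A-]/[HA] = 10^(pH - pKa)
= 10^(9.6 - 10.0)
= 0.3981

0.3981


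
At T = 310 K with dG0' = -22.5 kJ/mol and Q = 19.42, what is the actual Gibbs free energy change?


dG = dG0' + RT * ln(Q) / 1000
dG = -22.5 + 8.314 * 310 * ln(19.42) / 1000
dG = -14.8548 kJ/mol

-14.8548 kJ/mol


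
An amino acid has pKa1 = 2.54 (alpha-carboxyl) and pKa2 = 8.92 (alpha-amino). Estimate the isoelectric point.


pI = (pKa1 + pKa2) / 2
pI = (2.54 + 8.92) / 2
pI = 5.73

5.73


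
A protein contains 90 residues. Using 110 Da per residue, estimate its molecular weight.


MW = n_residues * 110 Da
MW = 90 * 110
MW = 9900 Da

9900 Da


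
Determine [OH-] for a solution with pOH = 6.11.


[OH-] = 10^(-pOH)
[OH-] = 10^(-6.11)
[OH-] = 7.762e-07 M

7.762e-07 M


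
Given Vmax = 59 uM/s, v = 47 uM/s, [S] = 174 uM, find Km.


Km = [S] * (Vmax - v) / v
Km = 174 * (59 - 47) / 47
Km = 44.4255 uM

44.4255 uM


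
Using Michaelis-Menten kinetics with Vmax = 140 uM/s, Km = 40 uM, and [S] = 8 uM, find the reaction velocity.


v = Vmax * [S] / (Km + [S])
v = 140 * 8 / (40 + 8)
v = 23.3333 uM/s

23.3333 uM/s


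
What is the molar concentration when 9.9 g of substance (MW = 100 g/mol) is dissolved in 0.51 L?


C = (mass / MW) / volume
C = (9.9 / 100) / 0.51
C = 0.1941 M

0.1941 M


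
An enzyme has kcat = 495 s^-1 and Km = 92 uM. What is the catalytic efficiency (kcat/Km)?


Catalytic efficiency = kcat / Km
= 495 / 92
= 5.3804 uM^-1*s^-1

5.3804 uM^-1*s^-1


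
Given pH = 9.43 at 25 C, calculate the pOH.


pOH = 14 - pH
pOH = 14 - 9.43
pOH = 4.57

4.57


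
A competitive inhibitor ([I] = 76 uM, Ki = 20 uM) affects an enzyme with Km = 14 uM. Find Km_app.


Km_app = Km * (1 + [I]/Ki)
Km_app = 14 * (1 + 76/20)
Km_app = 67.2 uM

67.2 uM


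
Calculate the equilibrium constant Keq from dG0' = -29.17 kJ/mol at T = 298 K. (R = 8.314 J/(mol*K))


Keq = exp(-dG0 * 1000 / (R * T))
Keq = exp(-(-29.17) * 1000 / (8.314 * 298))
Keq = 129783.5746

129783.5746


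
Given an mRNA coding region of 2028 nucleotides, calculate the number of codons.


codons = nucleotides / 3
codons = 2028 / 3 = 676

676


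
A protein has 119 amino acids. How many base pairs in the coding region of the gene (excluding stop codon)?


Each amino acid = 1 codon = 3 bp
bp = 119 * 3 = 357 bp

357 bp


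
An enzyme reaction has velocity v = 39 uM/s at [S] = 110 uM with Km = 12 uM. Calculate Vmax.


Vmax = v * (Km + [S]) / [S]
Vmax = 39 * (12 + 110) / 110
Vmax = 43.2545 uM/s

43.2545 uM/s


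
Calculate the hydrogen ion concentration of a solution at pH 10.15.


[H+] = 10^(-pH)
[H+] = 10^(-10.15)
[H+] = 7.079e-11 M

7.079e-11 M


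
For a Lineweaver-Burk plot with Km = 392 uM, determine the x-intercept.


x-intercept = -1/Km
= -1/392
= -0.0026 1/uM

-0.0026 1/uM


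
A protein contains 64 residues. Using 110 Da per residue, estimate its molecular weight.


MW = n_residues * 110 Da
MW = 64 * 110
MW = 7040 Da

7040 Da


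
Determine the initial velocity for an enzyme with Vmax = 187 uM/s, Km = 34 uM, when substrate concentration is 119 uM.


v = Vmax * [S] / (Km + [S])
v = 187 * 119 / (34 + 119)
v = 145.4444 uM/s

145.4444 uM/s


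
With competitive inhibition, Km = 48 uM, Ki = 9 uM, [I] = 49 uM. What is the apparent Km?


Km_app = Km * (1 + [I]/Ki)
Km_app = 48 * (1 + 49/9)
Km_app = 309.3333 uM

309.3333 uM


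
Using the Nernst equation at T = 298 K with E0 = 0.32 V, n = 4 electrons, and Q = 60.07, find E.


E = E0 - (RT/nF) * ln(Q)
E = 0.32 - (8.314 * 298 / (4 * 96485)) * ln(60.07)
E = 0.2937 V

0.2937 V


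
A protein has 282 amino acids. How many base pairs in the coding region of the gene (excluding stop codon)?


Each amino acid = 1 codon = 3 bp
bp = 282 * 3 = 846 bp

846 bp


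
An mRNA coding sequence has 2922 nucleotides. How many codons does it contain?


codons = nucleotides / 3
codons = 2922 / 3 = 974

974


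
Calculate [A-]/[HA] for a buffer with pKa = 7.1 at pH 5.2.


[A-]/[HA] = 10^(pH - pKa)
= 10^(5.2 - 7.1)
= 0.0126

0.0126


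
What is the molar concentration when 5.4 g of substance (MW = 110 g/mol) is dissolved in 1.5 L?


C = (mass / MW) / volume
C = (5.4 / 110) / 1.5
C = 0.0327 M

0.0327 M


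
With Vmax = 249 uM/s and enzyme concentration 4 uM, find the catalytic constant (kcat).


kcat = Vmax / [E]t
kcat = 249 / 4
kcat = 62.25 s^-1

62.25 s^-1


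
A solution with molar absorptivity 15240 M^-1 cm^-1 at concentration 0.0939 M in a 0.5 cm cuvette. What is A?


A = epsilon * c * l
A = 15240 * 0.0939 * 0.5
A = 715.518

715.518


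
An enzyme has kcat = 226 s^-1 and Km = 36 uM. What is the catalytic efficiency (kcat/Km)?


Catalytic efficiency = kcat / Km
= 226 / 36
= 6.2778 uM^-1*s^-1

6.2778 uM^-1*s^-1


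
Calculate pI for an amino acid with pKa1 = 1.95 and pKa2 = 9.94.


pI = (pKa1 + pKa2) / 2
pI = (1.95 + 9.94) / 2
pI = 5.945

5.945


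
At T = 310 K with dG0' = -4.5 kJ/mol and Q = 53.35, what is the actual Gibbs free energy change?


dG = dG0' + RT * ln(Q) / 1000
dG = -4.5 + 8.314 * 310 * ln(53.35) / 1000
dG = 5.7498 kJ/mol

5.7498 kJ/mol


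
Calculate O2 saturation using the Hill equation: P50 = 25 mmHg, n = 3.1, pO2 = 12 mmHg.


Y = pO2^n / (P50^n + pO2^n)
Y = 12^3.1 / (25^3.1 + 12^3.1)
Y = 9.32%

9.32%


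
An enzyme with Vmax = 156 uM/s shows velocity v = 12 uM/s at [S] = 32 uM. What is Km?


Km = [S] * (Vmax - v) / v
Km = 32 * (156 - 12) / 12
Km = 384.0 uM

384.0 uM


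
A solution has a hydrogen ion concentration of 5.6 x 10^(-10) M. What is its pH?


pH = -log10([H+])
pH = -log10(5.6 x 10^(-10))
pH = 9.2518

9.2518


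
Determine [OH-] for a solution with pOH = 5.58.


[OH-] = 10^(-pOH)
[OH-] = 10^(-5.58)
[OH-] = 2.630e-06 M

2.630e-06 M


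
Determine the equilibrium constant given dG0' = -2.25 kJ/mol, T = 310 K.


Keq = exp(-dG0 * 1000 / (R * T))
Keq = exp(-(-2.25) * 1000 / (8.314 * 310))
Keq = 2.3941

2.3941


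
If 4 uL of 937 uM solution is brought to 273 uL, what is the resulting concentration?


C2 = C1 * V1 / V2
C2 = 937 * 4 / 273
C2 = 13.7289 uM

13.7289 uM


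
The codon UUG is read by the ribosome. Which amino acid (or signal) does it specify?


Standard genetic code lookup.
Codon UUG -> Leu

Leu


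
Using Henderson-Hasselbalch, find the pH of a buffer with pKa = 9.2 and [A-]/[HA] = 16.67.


pH = pKa + log10([A-]/[HA])
pH = 9.2 + log10(16.67)
pH = 10.4219

10.4219


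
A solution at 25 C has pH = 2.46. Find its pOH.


pOH = 14 - pH
pOH = 14 - 2.46
pOH = 11.54

11.54


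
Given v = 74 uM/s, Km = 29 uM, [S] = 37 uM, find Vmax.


Vmax = v * (Km + [S]) / [S]
Vmax = 74 * (29 + 37) / 37
Vmax = 132.0 uM/s

132.0 uM/s


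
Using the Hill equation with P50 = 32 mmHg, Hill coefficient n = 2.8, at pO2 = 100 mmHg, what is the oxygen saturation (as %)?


Y = pO2^n / (P50^n + pO2^n)
Y = 100^2.8 / (32^2.8 + 100^2.8)
Y = 96.05%

96.05%


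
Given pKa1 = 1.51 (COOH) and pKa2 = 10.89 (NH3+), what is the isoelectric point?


pI = (pKa1 + pKa2) / 2
pI = (1.51 + 10.89) / 2
pI = 6.2

6.2


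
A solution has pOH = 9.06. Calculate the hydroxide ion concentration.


[OH-] = 10^(-pOH)
[OH-] = 10^(-9.06)
[OH-] = 8.710e-10 M

8.710e-10 M


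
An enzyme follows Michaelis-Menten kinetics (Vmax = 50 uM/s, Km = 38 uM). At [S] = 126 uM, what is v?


v = Vmax * [S] / (Km + [S])
v = 50 * 126 / (38 + 126)
v = 38.4146 uM/s

38.4146 uM/s


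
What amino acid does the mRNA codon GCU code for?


Standard genetic code lookup.
Codon GCU -> Ala

Ala


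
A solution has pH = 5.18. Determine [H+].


[H+] = 10^(-pH)
[H+] = 10^(-5.18)
[H+] = 6.607e-06 M

6.607e-06 M


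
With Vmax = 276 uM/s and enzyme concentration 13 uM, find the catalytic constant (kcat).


kcat = Vmax / [E]t
kcat = 276 / 13
kcat = 21.2308 s^-1

21.2308 s^-1


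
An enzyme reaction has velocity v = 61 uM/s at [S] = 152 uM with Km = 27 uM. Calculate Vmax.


Vmax = v * (Km + [S]) / [S]
Vmax = 61 * (27 + 152) / 152
Vmax = 71.8355 uM/s

71.8355 uM/s


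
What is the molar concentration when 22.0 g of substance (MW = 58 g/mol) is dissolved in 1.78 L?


C = (mass / MW) / volume
C = (22.0 / 58) / 1.78
C = 0.2131 M

0.2131 M


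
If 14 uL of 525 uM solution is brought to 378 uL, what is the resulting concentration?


C2 = C1 * V1 / V2
C2 = 525 * 14 / 378
C2 = 19.4444 uM

19.4444 uM


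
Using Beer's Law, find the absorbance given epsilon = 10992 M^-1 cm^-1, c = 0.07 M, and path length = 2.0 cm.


A = epsilon * c * l
A = 10992 * 0.07 * 2.0
A = 1538.88

1538.88


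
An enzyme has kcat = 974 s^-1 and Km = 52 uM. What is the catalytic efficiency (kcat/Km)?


Catalytic efficiency = kcat / Km
= 974 / 52
= 18.7308 uM^-1*s^-1

18.7308 uM^-1*s^-1


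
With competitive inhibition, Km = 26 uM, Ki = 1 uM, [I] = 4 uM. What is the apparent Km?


Km_app = Km * (1 + [I]/Ki)
Km_app = 26 * (1 + 4/1)
Km_app = 130.0 uM

130.0 uM


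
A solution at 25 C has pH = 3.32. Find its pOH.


pOH = 14 - pH
pOH = 14 - 3.32
pOH = 10.68

10.68


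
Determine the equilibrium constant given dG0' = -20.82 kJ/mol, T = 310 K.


Keq = exp(-dG0 * 1000 / (R * T))
Keq = exp(-(-20.82) * 1000 / (8.314 * 310))
Keq = 3223.0907

3223.0907


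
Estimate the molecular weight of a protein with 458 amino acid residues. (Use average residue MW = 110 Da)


MW = n_residues * 110 Da
MW = 458 * 110
MW = 50380 Da

50380 Da


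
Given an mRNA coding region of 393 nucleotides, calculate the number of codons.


codons = nucleotides / 3
codons = 393 / 3 = 131

131


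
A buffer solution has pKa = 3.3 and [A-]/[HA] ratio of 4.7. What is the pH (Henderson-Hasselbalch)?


pH = pKa + log10([A-]/[HA])
pH = 3.3 + log10(4.7)
pH = 3.9721

3.9721


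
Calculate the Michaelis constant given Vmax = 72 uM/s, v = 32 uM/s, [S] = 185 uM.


Km = [S] * (Vmax - v) / v
Km = 185 * (72 - 32) / 32
Km = 231.25 uM

231.25 uM


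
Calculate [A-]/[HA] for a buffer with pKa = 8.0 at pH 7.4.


[A-]/[HA] = 10^(pH - pKa)
= 10^(7.4 - 8.0)
= 0.2512

0.2512


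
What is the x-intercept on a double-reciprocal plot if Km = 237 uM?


x-intercept = -1/Km
= -1/237
= -0.0042 1/uM

-0.0042 1/uM


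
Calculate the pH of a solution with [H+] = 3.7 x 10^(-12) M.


pH = -log10([H+])
pH = -log10(3.7 x 10^(-12))
pH = 11.4318

11.4318


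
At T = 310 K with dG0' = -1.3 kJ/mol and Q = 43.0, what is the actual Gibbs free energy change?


dG = dG0' + RT * ln(Q) / 1000
dG = -1.3 + 8.314 * 310 * ln(43.0) / 1000
dG = 8.3939 kJ/mol

8.3939 kJ/mol


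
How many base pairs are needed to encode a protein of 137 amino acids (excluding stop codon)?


Each amino acid = 1 codon = 3 bp
bp = 137 * 3 = 411 bp

411 bp


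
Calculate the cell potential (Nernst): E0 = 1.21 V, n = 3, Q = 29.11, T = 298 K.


E = E0 - (RT/nF) * ln(Q)
E = 1.21 - (8.314 * 298 / (3 * 96485)) * ln(29.11)
E = 1.1811 V

1.1811 V


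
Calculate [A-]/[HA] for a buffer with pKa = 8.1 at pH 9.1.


[A-]/[HA] = 10^(pH - pKa)
= 10^(9.1 - 8.1)
= 10.0

10.0


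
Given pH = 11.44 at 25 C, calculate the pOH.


pOH = 14 - pH
pOH = 14 - 11.44
pOH = 2.56

2.56


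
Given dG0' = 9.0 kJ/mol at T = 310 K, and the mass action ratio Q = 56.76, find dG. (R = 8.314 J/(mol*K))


dG = dG0' + RT * ln(Q) / 1000
dG = 9.0 + 8.314 * 310 * ln(56.76) / 1000
dG = 19.4094 kJ/mol

19.4094 kJ/mol


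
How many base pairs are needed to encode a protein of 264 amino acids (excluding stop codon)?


Each amino acid = 1 codon = 3 bp
bp = 264 * 3 = 792 bp

792 bp


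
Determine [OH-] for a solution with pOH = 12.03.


[OH-] = 10^(-pOH)
[OH-] = 10^(-12.03)
[OH-] = 9.333e-13 M

9.333e-13 M


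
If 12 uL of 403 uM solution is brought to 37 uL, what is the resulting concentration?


C2 = C1 * V1 / V2
C2 = 403 * 12 / 37
C2 = 130.7027 uM

130.7027 uM


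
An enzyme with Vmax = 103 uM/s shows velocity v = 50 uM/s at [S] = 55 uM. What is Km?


Km = [S] * (Vmax - v) / v
Km = 55 * (103 - 50) / 50
Km = 58.3 uM

58.3 uM


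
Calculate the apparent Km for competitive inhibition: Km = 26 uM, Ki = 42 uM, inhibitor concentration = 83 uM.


Km_app = Km * (1 + [I]/Ki)
Km_app = 26 * (1 + 83/42)
Km_app = 77.381 uM

77.381 uM


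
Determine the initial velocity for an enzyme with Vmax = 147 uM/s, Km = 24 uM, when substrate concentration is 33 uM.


v = Vmax * [S] / (Km + [S])
v = 147 * 33 / (24 + 33)
v = 85.1053 uM/s

85.1053 uM/s


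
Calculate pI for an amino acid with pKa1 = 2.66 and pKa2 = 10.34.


pI = (pKa1 + pKa2) / 2
pI = (2.66 + 10.34) / 2
pI = 6.5

6.5


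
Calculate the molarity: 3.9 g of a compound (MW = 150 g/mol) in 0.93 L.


C = (mass / MW) / volume
C = (3.9 / 150) / 0.93
C = 0.028 M

0.028 M


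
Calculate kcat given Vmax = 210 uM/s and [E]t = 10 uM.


kcat = Vmax / [E]t
kcat = 210 / 10
kcat = 21.0 s^-1

21.0 s^-1


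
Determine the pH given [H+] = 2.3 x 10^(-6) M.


pH = -log10([H+])
pH = -log10(2.3 x 10^(-6))
pH = 5.6383

5.6383


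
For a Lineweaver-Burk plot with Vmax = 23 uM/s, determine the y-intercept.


y-intercept = 1/Vmax
= 1/23
= 0.0435 s/uM

0.0435 s/uM


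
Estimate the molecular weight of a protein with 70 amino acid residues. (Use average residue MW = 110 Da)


MW = n_residues * 110 Da
MW = 70 * 110
MW = 7700 Da

7700 Da


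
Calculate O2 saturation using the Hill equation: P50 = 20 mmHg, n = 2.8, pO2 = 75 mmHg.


Y = pO2^n / (P50^n + pO2^n)
Y = 75^2.8 / (20^2.8 + 75^2.8)
Y = 97.59%

97.59%


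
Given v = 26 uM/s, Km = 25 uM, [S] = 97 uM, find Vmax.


Vmax = v * (Km + [S]) / [S]
Vmax = 26 * (25 + 97) / 97
Vmax = 32.701 uM/s

32.701 uM/s


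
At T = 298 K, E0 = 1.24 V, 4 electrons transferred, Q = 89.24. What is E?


E = E0 - (RT/nF) * ln(Q)
E = 1.24 - (8.314 * 298 / (4 * 96485)) * ln(89.24)
E = 1.2112 V

1.2112 V


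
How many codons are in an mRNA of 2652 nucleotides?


codons = nucleotides / 3
codons = 2652 / 3 = 884

884


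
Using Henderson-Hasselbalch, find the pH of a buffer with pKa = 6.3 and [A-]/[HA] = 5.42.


pH = pKa + log10([A-]/[HA])
pH = 6.3 + log10(5.42)
pH = 7.034

7.034


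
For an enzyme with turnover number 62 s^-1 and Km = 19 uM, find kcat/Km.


Catalytic efficiency = kcat / Km
= 62 / 19
= 3.2632 uM^-1*s^-1

3.2632 uM^-1*s^-1


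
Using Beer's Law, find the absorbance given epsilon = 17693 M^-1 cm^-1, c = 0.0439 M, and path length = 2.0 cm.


A = epsilon * c * l
A = 17693 * 0.0439 * 2.0
A = 1553.4454

1553.4454


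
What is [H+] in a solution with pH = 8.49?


[H+] = 10^(-pH)
[H+] = 10^(-8.49)
[H+] = 3.236e-09 M

3.236e-09 M


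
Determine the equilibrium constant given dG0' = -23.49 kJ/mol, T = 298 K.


Keq = exp(-dG0 * 1000 / (R * T))
Keq = exp(-(-23.49) * 1000 / (8.314 * 298))
Keq = 13109.0283

13109.0283


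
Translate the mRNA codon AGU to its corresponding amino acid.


Standard genetic code lookup.
Codon AGU -> Ser

Ser


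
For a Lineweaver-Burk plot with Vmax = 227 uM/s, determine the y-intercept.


y-intercept = 1/Vmax
= 1/227
= 0.0044 s/uM

0.0044 s/uM


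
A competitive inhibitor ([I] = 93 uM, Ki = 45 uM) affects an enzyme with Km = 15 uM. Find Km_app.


Km_app = Km * (1 + [I]/Ki)
Km_app = 15 * (1 + 93/45)
Km_app = 46.0 uM

46.0 uM


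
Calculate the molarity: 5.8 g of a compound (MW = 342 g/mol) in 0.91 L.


C = (mass / MW) / volume
C = (5.8 / 342) / 0.91
C = 0.0186 M

0.0186 M


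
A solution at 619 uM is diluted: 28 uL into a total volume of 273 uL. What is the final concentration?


C2 = C1 * V1 / V2
C2 = 619 * 28 / 273
C2 = 63.4872 uM

63.4872 uM


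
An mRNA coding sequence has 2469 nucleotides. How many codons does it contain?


codons = nucleotides / 3
codons = 2469 / 3 = 823

823


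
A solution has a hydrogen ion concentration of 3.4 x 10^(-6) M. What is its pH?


pH = -log10([H+])
pH = -log10(3.4 x 10^(-6))
pH = 5.4685

5.4685


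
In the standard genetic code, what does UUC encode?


Standard genetic code lookup.
Codon UUC -> Phe

Phe


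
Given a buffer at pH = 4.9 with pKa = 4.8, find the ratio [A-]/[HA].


[A-]/[HA] = 10^(pH - pKa)
= 10^(4.9 - 4.8)
= 1.2589

1.2589


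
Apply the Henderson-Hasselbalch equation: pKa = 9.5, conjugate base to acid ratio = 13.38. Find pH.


pH = pKa + log10([A-]/[HA])
pH = 9.5 + log10(13.38)
pH = 10.6265

10.6265


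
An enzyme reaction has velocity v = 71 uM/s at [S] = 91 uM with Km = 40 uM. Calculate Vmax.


Vmax = v * (Km + [S]) / [S]
Vmax = 71 * (40 + 91) / 91
Vmax = 102.2088 uM/s

102.2088 uM/s


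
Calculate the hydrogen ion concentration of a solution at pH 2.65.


[H+] = 10^(-pH)
[H+] = 10^(-2.65)
[H+] = 0.0022 M

0.0022 M


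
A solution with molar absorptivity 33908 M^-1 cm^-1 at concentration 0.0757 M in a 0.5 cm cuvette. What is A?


A = epsilon * c * l
A = 33908 * 0.0757 * 0.5
A = 1283.4178

1283.4178


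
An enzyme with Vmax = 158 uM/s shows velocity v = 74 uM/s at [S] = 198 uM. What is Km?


Km = [S] * (Vmax - v) / v
Km = 198 * (158 - 74) / 74
Km = 224.7568 uM

224.7568 uM


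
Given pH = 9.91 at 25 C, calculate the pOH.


pOH = 14 - pH
pOH = 14 - 9.91
pOH = 4.09

4.09


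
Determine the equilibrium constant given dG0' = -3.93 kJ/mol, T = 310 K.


Keq = exp(-dG0 * 1000 / (R * T))
Keq = exp(-(-3.93) * 1000 / (8.314 * 310))
Keq = 4.5944

4.5944


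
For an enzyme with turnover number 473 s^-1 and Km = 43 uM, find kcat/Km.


Catalytic efficiency = kcat / Km
= 473 / 43
= 11.0 uM^-1*s^-1

11.0 uM^-1*s^-1


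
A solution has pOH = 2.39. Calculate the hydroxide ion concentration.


[OH-] = 10^(-pOH)
[OH-] = 10^(-2.39)
[OH-] = 0.0041 M

0.0041 M


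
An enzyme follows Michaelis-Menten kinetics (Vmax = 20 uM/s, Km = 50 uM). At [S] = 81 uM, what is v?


v = Vmax * [S] / (Km + [S])
v = 20 * 81 / (50 + 81)
v = 12.3664 uM/s

12.3664 uM/s


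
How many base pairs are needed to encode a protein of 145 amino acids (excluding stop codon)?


Each amino acid = 1 codon = 3 bp
bp = 145 * 3 = 435 bp

435 bp


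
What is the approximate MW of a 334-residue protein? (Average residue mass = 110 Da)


MW = n_residues * 110 Da
MW = 334 * 110
MW = 36740 Da

36740 Da


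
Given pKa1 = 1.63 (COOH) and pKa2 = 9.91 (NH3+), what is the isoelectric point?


pI = (pKa1 + pKa2) / 2
pI = (1.63 + 9.91) / 2
pI = 5.77

5.77


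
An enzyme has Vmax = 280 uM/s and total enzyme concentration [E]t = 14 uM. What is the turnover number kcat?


kcat = Vmax / [E]t
kcat = 280 / 14
kcat = 20.0 s^-1

20.0 s^-1


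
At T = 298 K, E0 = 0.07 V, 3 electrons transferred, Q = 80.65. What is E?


E = E0 - (RT/nF) * ln(Q)
E = 0.07 - (8.314 * 298 / (3 * 96485)) * ln(80.65)
E = 0.0324 V

0.0324 V


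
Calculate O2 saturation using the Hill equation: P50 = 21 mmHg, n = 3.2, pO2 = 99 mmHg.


Y = pO2^n / (P50^n + pO2^n)
Y = 99^3.2 / (21^3.2 + 99^3.2)
Y = 99.3%

99.3%


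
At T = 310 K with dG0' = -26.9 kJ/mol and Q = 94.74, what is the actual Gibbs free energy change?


dG = dG0' + RT * ln(Q) / 1000
dG = -26.9 + 8.314 * 310 * ln(94.74) / 1000
dG = -15.1702 kJ/mol

-15.1702 kJ/mol


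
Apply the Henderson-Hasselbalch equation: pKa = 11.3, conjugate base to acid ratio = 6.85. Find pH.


pH = pKa + log10([A-]/[HA])
pH = 11.3 + log10(6.85)
pH = 12.1357

12.1357


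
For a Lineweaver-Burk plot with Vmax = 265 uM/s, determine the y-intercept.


y-intercept = 1/Vmax
= 1/265
= 0.0038 s/uM

0.0038 s/uM


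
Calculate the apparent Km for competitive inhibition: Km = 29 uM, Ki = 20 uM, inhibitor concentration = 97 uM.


Km_app = Km * (1 + [I]/Ki)
Km_app = 29 * (1 + 97/20)
Km_app = 169.65 uM

169.65 uM


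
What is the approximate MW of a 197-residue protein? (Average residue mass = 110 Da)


MW = n_residues * 110 Da
MW = 197 * 110
MW = 21670 Da

21670 Da


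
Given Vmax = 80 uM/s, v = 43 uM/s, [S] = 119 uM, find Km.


Km = [S] * (Vmax - v) / v
Km = 119 * (80 - 43) / 43
Km = 102.3953 uM

102.3953 uM


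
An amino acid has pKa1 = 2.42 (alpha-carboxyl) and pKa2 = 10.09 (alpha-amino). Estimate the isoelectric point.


pI = (pKa1 + pKa2) / 2
pI = (2.42 + 10.09) / 2
pI = 6.255

6.255


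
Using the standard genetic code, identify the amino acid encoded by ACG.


Standard genetic code lookup.
Codon ACG -> Thr

Thr


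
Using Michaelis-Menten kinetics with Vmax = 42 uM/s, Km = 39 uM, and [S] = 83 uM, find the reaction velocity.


v = Vmax * [S] / (Km + [S])
v = 42 * 83 / (39 + 83)
v = 28.5738 uM/s

28.5738 uM/s


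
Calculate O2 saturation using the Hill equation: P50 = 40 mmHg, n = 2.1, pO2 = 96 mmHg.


Y = pO2^n / (P50^n + pO2^n)
Y = 96^2.1 / (40^2.1 + 96^2.1)
Y = 86.28%

86.28%


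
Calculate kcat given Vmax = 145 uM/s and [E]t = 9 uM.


kcat = Vmax / [E]t
kcat = 145 / 9
kcat = 16.1111 s^-1

16.1111 s^-1


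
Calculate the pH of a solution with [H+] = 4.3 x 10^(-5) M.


pH = -log10([H+])
pH = -log10(4.3 x 10^(-5))
pH = 4.3665

4.3665


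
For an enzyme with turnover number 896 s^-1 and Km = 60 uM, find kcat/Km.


Catalytic efficiency = kcat / Km
= 896 / 60
= 14.9333 uM^-1*s^-1

14.9333 uM^-1*s^-1


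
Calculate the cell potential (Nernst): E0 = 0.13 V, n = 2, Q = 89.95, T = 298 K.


E = E0 - (RT/nF) * ln(Q)
E = 0.13 - (8.314 * 298 / (2 * 96485)) * ln(89.95)
E = 0.0722 V

0.0722 V


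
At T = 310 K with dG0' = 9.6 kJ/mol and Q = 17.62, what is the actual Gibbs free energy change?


dG = dG0' + RT * ln(Q) / 1000
dG = 9.6 + 8.314 * 310 * ln(17.62) / 1000
dG = 16.9945 kJ/mol

16.9945 kJ/mol


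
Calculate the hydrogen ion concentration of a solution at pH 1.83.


[H+] = 10^(-pH)
[H+] = 10^(-1.83)
[H+] = 0.0148 M

0.0148 M


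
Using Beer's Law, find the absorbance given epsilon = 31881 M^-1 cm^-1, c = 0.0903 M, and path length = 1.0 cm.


A = epsilon * c * l
A = 31881 * 0.0903 * 1.0
A = 2878.8543

2878.8543


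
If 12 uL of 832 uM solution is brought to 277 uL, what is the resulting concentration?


C2 = C1 * V1 / V2
C2 = 832 * 12 / 277
C2 = 36.0433 uM

36.0433 uM


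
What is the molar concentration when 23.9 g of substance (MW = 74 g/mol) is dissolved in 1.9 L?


C = (mass / MW) / volume
C = (23.9 / 74) / 1.9
C = 0.17 M

0.17 M


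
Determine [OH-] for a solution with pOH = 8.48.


[OH-] = 10^(-pOH)
[OH-] = 10^(-8.48)
[OH-] = 3.311e-09 M

3.311e-09 M


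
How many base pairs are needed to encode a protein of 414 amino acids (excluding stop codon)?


Each amino acid = 1 codon = 3 bp
bp = 414 * 3 = 1242 bp

1242 bp


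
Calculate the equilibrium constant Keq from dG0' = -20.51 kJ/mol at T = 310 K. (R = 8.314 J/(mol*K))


Keq = exp(-dG0 * 1000 / (R * T))
Keq = exp(-(-20.51) * 1000 / (8.314 * 310))
Keq = 2857.8274

2857.8274


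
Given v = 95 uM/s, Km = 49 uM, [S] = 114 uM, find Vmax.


Vmax = v * (Km + [S]) / [S]
Vmax = 95 * (49 + 114) / 114
Vmax = 135.8333 uM/s

135.8333 uM/s


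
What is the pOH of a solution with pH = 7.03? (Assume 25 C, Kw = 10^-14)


pOH = 14 - pH
pOH = 14 - 7.03
pOH = 6.97

6.97


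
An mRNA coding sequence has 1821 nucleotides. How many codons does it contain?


codons = nucleotides / 3
codons = 1821 / 3 = 607

607


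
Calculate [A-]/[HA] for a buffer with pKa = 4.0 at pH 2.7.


[A-]/[HA] = 10^(pH - pKa)
= 10^(2.7 - 4.0)
= 0.0501

0.0501


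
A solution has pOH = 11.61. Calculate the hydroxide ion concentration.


[OH-] = 10^(-pOH)
[OH-] = 10^(-11.61)
[OH-] = 2.455e-12 M

2.455e-12 M


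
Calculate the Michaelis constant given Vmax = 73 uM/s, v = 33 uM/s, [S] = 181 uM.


Km = [S] * (Vmax - v) / v
Km = 181 * (73 - 33) / 33
Km = 219.3939 uM

219.3939 uM


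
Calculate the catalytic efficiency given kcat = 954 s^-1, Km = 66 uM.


Catalytic efficiency = kcat / Km
= 954 / 66
= 14.4545 uM^-1*s^-1

14.4545 uM^-1*s^-1


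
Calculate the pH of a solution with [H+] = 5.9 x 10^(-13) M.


pH = -log10([H+])
pH = -log10(5.9 x 10^(-13))
pH = 12.2291

12.2291


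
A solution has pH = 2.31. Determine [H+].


[H+] = 10^(-pH)
[H+] = 10^(-2.31)
[H+] = 0.0049 M

0.0049 M


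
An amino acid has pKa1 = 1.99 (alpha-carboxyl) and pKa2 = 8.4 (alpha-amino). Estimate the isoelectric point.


pI = (pKa1 + pKa2) / 2
pI = (1.99 + 8.4) / 2
pI = 5.195

5.195


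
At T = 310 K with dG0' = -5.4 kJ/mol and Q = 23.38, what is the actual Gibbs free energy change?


dG = dG0' + RT * ln(Q) / 1000
dG = -5.4 + 8.314 * 310 * ln(23.38) / 1000
dG = 2.7235 kJ/mol

2.7235 kJ/mol


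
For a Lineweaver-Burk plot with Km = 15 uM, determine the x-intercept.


x-intercept = -1/Km
= -1/15
= -0.0667 1/uM

-0.0667 1/uM


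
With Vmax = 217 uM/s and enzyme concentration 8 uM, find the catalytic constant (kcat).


kcat = Vmax / [E]t
kcat = 217 / 8
kcat = 27.125 s^-1

27.125 s^-1


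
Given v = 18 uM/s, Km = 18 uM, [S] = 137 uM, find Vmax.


Vmax = v * (Km + [S]) / [S]
Vmax = 18 * (18 + 137) / 137
Vmax = 20.365 uM/s

20.365 uM/s


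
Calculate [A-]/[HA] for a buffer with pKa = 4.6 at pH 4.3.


[A-]/[HA] = 10^(pH - pKa)
= 10^(4.3 - 4.6)
= 0.5012

0.5012


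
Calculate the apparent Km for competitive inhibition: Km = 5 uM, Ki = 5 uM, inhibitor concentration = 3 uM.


Km_app = Km * (1 + [I]/Ki)
Km_app = 5 * (1 + 3/5)
Km_app = 8.0 uM

8.0 uM


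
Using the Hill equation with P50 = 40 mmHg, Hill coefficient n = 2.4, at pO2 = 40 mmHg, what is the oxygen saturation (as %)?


Y = pO2^n / (P50^n + pO2^n)
Y = 40^2.4 / (40^2.4 + 40^2.4)
Y = 50.0%

50.0%


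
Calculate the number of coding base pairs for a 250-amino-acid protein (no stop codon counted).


Each amino acid = 1 codon = 3 bp
bp = 250 * 3 = 750 bp

750 bp
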